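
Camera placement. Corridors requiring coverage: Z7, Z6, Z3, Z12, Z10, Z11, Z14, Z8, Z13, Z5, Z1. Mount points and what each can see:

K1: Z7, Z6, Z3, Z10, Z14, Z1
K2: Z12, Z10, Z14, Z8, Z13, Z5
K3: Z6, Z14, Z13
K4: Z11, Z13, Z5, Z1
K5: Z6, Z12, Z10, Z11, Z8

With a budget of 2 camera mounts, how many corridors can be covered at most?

10

Choosing K1, K2 covers {Z7, Z6, Z3, Z12, Z10, Z14, Z8, Z13, Z5, Z1} — 10 corridors.
No choice of 2 camera mounts does better; here Z11 is left uncovered.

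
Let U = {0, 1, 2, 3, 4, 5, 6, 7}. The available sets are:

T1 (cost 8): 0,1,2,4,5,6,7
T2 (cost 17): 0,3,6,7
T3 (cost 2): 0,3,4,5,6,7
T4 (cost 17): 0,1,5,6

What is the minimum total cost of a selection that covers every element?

10

T1, T3 cover every element at cost 8 + 2 = 10.
Any cover uses at least 2 sets; among all covering selections none totals below 10.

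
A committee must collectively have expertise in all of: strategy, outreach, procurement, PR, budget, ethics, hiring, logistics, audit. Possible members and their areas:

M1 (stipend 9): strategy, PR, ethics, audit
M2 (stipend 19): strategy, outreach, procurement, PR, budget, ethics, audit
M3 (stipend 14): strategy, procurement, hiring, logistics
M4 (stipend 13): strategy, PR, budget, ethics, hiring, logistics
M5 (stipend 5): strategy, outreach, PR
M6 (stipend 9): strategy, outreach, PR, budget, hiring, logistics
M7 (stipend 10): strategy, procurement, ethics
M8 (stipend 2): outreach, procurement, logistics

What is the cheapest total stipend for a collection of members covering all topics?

M1, M6, M8 cover every topic at stipend 9 + 9 + 2 = 20.
Any cover uses at least 2 members; among all covering selections none totals below 20.

20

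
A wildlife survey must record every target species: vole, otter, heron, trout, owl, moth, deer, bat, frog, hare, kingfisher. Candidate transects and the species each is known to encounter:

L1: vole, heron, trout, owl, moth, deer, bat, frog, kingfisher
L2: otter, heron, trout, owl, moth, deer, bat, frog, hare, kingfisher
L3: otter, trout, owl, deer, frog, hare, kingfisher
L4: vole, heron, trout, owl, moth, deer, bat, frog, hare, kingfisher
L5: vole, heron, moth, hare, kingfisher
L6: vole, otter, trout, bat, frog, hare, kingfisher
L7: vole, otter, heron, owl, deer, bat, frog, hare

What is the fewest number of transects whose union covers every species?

L1, L2 together cover {vole, otter, heron, trout, owl, moth, deer, bat, frog, hare, kingfisher} — every species.
No single transect contains all 11 species, so 2 is optimal.

2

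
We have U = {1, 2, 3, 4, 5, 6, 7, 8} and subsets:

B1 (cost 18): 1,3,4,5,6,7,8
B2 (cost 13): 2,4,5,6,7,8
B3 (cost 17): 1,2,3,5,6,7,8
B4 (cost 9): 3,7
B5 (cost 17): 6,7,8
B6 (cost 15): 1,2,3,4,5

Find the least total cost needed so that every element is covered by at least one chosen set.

28

B2, B6 cover every element at cost 13 + 15 = 28.
Any cover uses at least 2 sets; among all covering selections none totals below 28.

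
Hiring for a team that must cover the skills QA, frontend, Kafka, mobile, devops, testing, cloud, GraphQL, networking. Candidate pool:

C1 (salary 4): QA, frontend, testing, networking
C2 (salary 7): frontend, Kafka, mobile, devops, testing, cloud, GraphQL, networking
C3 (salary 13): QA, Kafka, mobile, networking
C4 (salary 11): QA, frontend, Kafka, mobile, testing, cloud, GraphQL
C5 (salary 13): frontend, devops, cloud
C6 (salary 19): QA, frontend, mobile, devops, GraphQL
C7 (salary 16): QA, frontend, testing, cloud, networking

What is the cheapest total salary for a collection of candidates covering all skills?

C1, C2 cover every skill at salary 4 + 7 = 11.
Any cover uses at least 2 candidates; among all covering selections none totals below 11.

11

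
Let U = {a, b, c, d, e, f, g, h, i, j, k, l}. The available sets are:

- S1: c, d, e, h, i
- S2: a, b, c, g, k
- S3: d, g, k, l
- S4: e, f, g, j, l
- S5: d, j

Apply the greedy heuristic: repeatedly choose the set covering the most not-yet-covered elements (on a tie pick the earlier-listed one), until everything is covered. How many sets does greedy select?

3

Pick 1: S1 covers 5 new elements (c, d, e, h, i).
Pick 2: S2 covers 4 new elements (a, b, g, k).
Pick 3: S4 covers 3 new elements (f, j, l).
Greedy uses 3 sets.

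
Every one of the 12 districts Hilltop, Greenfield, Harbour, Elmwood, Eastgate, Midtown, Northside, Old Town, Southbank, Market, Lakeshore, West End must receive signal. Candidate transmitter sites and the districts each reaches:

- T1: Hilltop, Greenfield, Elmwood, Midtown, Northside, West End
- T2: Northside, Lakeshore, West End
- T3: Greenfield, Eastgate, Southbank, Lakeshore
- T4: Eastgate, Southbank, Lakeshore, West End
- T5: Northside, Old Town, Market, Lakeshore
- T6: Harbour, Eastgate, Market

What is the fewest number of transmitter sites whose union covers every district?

4

T1, T3, T5, T6 together cover {Hilltop, Greenfield, Harbour, Elmwood, Eastgate, Midtown, Northside, Old Town, Southbank, Market, Lakeshore, West End} — every district.
No 3 of the 6 transmitter sites cover everything (all 20 triples fall short), so 4 is minimum.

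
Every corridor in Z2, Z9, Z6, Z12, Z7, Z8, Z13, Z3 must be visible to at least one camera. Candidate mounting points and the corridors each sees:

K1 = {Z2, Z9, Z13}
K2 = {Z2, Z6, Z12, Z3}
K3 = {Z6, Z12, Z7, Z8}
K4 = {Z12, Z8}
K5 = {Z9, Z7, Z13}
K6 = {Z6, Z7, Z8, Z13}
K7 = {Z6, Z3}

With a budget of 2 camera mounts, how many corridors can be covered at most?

7

Choosing K1, K3 covers {Z2, Z9, Z6, Z12, Z7, Z8, Z13} — 7 corridors.
No choice of 2 camera mounts does better; here Z3 is left uncovered.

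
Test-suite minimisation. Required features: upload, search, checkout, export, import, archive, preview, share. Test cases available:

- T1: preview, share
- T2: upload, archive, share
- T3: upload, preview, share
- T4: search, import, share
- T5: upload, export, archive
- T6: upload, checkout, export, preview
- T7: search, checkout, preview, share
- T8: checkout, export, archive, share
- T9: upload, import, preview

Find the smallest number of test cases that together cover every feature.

T2, T4, T6 together cover {upload, search, checkout, export, import, archive, preview, share} — every feature.
No 2 of the 9 test cases cover everything (all 36 pairs fall short), so 3 is minimum.

3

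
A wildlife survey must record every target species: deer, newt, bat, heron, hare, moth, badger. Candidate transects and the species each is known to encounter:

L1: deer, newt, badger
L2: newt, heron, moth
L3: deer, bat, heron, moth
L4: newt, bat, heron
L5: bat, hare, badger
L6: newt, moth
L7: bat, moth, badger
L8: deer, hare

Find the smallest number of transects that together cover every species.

3

L1, L2, L5 together cover {deer, newt, bat, heron, hare, moth, badger} — every species.
No 2 of the 8 transects cover everything (all 28 pairs fall short), so 3 is minimum.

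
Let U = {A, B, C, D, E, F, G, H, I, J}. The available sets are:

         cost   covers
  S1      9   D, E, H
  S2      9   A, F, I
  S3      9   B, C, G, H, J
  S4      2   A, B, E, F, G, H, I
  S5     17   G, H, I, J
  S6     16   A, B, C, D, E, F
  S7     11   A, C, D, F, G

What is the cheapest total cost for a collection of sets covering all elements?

S1, S3, S4 cover every element at cost 9 + 9 + 2 = 20.
Any cover uses at least 2 sets; among all covering selections none totals below 20.

20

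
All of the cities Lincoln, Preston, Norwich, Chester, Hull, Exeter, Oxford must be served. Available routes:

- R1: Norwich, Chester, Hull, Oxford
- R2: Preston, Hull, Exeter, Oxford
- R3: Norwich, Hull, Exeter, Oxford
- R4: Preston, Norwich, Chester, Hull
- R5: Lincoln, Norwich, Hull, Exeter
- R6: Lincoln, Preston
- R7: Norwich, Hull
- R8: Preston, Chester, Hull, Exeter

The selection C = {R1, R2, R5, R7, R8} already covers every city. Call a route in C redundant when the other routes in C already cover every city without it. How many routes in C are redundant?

Drop R1: the rest still cover every city — redundant.
Drop R2: the rest still cover every city — redundant.
Drop R5: Lincoln uncovered — not redundant.
Drop R7: the rest still cover every city — redundant.
Drop R8: the rest still cover every city — redundant.
4 redundant: R1, R2, R7, R8.

4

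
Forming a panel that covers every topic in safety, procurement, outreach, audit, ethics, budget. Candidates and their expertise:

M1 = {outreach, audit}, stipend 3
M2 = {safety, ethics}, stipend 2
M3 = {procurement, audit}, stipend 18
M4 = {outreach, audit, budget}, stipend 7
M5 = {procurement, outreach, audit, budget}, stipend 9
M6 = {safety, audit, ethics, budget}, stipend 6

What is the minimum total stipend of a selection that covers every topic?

M2, M5 cover every topic at stipend 2 + 9 = 11.
Any cover uses at least 2 members; among all covering selections none totals below 11.
Greedy by coverage-per-stipend would pick M2, M1, M5 for 14 — worse than the optimum 11.

11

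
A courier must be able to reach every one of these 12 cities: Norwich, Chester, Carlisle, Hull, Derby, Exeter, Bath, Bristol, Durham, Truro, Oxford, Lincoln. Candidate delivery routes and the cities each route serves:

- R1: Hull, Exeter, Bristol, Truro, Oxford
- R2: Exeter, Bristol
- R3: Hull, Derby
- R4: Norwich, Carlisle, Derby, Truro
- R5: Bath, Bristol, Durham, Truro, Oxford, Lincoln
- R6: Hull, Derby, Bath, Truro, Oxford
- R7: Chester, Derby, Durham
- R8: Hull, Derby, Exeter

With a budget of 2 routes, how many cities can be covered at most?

9

Choosing R4, R5 covers {Norwich, Carlisle, Derby, Bath, Bristol, Durham, Truro, Oxford, Lincoln} — 9 cities.
No choice of 2 routes does better; here Chester, Hull, Exeter are left uncovered.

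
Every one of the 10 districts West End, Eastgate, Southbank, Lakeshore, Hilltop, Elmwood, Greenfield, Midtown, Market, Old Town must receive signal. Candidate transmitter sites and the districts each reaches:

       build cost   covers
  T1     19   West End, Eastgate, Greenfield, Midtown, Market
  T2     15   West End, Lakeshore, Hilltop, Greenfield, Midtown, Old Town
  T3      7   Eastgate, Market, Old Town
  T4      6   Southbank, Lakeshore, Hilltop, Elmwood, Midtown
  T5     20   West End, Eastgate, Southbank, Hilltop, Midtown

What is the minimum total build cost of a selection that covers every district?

28

T2, T3, T4 cover every district at build cost 15 + 7 + 6 = 28.
Any cover uses at least 3 transmitter sites; among all covering selections none totals below 28.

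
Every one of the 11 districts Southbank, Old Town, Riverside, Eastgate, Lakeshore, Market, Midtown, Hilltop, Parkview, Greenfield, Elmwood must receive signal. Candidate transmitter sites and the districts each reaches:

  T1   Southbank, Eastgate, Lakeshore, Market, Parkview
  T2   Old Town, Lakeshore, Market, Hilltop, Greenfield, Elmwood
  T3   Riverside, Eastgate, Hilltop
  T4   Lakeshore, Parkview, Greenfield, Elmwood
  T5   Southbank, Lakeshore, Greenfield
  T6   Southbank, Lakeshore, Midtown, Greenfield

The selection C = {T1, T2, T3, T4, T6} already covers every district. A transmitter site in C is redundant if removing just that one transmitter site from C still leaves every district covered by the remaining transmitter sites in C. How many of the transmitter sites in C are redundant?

Drop T1: the rest still cover every district — redundant.
Drop T2: Old Town uncovered — not redundant.
Drop T3: Riverside uncovered — not redundant.
Drop T4: the rest still cover every district — redundant.
Drop T6: Midtown uncovered — not redundant.
2 redundant: T1, T4.

2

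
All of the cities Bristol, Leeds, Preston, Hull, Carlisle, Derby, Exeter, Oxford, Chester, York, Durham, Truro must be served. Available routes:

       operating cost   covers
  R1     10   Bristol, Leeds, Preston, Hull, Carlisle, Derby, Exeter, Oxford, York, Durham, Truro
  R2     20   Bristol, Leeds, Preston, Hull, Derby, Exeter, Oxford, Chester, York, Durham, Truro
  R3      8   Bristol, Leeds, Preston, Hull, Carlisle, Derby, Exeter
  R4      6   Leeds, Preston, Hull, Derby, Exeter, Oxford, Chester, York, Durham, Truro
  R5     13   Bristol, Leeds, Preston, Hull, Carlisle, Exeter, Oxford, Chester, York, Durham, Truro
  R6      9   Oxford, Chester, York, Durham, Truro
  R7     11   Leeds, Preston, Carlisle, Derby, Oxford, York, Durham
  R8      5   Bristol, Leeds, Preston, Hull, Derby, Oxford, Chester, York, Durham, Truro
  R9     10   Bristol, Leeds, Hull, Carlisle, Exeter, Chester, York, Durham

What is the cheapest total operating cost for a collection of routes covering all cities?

13

R3, R8 cover every city at operating cost 8 + 5 = 13.
Any cover uses at least 2 routes; among all covering selections none totals below 13.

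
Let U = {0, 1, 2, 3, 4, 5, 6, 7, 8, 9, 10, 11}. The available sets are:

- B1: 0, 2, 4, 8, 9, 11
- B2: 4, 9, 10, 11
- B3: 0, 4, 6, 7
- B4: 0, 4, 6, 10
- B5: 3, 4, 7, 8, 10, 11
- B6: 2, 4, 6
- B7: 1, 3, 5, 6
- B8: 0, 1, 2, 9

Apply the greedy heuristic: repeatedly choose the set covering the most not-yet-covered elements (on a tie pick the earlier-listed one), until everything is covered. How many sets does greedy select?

Pick 1: B1 covers 6 new elements (0, 2, 4, 8, 9, 11).
Pick 2: B7 covers 4 new elements (1, 3, 5, 6).
Pick 3: B5 covers 2 new elements (7, 10).
Greedy uses 3 sets.

3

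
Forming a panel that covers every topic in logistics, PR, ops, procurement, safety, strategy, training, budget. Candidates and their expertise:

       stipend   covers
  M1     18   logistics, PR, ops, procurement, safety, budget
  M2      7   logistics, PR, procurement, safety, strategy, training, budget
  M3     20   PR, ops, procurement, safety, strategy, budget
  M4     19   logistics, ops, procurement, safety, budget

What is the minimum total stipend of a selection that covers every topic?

25

M1, M2 cover every topic at stipend 18 + 7 = 25.
Any cover uses at least 2 members; among all covering selections none totals below 25.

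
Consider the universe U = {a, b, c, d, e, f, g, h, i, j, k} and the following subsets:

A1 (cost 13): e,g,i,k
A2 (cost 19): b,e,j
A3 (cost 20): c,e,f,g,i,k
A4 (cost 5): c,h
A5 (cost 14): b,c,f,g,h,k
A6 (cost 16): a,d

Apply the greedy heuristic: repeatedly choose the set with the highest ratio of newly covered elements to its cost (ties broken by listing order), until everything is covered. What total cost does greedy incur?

62

Pick 1: A5 adds 6 new (b, c, f, g, h, k) at cost 14 (ratio 6/14).
Pick 2: A1 adds 2 new (e, i) at cost 13 (ratio 2/13).
Pick 3: A6 adds 2 new (a, d) at cost 16 (ratio 2/16).
Pick 4: A2 adds 1 new (j) at cost 19 (ratio 1/19).
Greedy total cost: 14 + 13 + 16 + 19 = 62. (The true optimum is 60, so greedy overshoots here.)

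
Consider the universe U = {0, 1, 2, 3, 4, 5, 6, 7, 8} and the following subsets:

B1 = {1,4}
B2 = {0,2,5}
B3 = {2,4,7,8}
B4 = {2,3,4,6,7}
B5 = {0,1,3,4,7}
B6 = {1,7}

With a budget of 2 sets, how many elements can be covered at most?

7

Choosing B2, B4 covers {0, 2, 3, 4, 5, 6, 7} — 7 elements.
No choice of 2 sets does better; here 1, 8 are left uncovered.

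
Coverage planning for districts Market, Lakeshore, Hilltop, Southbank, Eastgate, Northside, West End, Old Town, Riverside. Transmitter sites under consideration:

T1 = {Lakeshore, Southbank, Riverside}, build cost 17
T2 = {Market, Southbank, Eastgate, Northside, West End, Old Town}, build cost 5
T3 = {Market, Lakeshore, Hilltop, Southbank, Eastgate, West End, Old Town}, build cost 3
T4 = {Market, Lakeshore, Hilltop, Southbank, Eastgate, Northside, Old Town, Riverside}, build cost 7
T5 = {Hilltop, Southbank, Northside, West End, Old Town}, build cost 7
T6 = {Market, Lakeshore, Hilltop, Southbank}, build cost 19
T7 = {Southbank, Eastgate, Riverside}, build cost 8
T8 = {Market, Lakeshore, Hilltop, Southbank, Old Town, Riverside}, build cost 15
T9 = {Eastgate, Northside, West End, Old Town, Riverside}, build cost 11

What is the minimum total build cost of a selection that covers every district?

T3, T4 cover every district at build cost 3 + 7 = 10.
Any cover uses at least 2 transmitter sites; among all covering selections none totals below 10.

10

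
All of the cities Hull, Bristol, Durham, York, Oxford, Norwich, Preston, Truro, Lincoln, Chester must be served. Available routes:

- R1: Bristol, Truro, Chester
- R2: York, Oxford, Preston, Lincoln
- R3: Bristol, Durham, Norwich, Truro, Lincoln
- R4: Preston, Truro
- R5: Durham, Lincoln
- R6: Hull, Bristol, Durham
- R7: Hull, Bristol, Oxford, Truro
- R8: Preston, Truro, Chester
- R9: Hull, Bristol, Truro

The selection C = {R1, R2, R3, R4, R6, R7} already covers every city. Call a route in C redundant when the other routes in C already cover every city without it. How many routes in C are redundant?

Drop R1: Chester uncovered — not redundant.
Drop R2: York uncovered — not redundant.
Drop R3: Norwich uncovered — not redundant.
Drop R4: the rest still cover every city — redundant.
Drop R6: the rest still cover every city — redundant.
Drop R7: the rest still cover every city — redundant.
3 redundant: R4, R6, R7.

3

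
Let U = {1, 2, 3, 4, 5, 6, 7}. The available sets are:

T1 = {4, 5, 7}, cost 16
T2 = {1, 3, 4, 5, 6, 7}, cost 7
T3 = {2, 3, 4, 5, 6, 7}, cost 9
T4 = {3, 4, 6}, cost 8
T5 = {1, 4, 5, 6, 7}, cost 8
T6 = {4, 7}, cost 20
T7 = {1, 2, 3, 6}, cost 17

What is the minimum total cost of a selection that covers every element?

16

T2, T3 cover every element at cost 7 + 9 = 16.
Any cover uses at least 2 sets; among all covering selections none totals below 16.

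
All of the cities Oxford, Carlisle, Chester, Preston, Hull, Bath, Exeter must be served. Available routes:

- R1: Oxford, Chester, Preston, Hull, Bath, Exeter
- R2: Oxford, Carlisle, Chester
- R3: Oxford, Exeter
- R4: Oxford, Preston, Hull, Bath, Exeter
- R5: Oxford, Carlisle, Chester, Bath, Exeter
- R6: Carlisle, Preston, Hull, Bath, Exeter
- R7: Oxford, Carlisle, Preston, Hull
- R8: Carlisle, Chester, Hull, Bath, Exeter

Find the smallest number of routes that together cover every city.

R1, R2 together cover {Oxford, Carlisle, Chester, Preston, Hull, Bath, Exeter} — every city.
No single route contains all 7 cities, so 2 is optimal.

2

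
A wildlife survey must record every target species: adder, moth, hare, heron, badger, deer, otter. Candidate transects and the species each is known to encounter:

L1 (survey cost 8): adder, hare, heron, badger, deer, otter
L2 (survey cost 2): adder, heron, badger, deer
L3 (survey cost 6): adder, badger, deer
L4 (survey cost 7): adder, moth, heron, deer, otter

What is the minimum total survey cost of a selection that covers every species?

15

L1, L4 cover every species at survey cost 8 + 7 = 15.
Any cover uses at least 2 transects; among all covering selections none totals below 15.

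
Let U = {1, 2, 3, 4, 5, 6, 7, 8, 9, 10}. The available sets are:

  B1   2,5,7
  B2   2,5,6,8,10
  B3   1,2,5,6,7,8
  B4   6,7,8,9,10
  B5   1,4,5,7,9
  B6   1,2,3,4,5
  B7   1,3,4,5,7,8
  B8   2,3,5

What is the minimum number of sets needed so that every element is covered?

B4, B6 together cover {1, 2, 3, 4, 5, 6, 7, 8, 9, 10} — every element.
No single set contains all 10 elements, so 2 is optimal.
Greedy (largest uncovered first) would take B3, B4, B6 — 3 sets — but 2 suffice.

2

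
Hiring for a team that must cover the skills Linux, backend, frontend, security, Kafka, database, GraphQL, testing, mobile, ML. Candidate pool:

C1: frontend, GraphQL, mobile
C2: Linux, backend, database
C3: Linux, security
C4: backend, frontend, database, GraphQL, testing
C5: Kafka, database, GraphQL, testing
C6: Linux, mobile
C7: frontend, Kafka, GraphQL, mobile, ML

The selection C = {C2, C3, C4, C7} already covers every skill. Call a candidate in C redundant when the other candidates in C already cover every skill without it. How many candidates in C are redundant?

1

Drop C2: the rest still cover every skill — redundant.
Drop C3: security uncovered — not redundant.
Drop C4: testing uncovered — not redundant.
Drop C7: Kafka, mobile, ML uncovered — not redundant.
1 redundant: C2.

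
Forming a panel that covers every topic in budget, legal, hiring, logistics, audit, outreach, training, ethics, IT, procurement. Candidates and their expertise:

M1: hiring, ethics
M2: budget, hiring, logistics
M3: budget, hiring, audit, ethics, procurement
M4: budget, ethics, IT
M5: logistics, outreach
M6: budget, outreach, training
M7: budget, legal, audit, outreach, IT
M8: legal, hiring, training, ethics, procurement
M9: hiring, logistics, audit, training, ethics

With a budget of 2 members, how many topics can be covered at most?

Choosing M7, M8 covers {budget, legal, hiring, audit, outreach, training, ethics, IT, procurement} — 9 topics.
No choice of 2 members does better; here logistics is left uncovered.

9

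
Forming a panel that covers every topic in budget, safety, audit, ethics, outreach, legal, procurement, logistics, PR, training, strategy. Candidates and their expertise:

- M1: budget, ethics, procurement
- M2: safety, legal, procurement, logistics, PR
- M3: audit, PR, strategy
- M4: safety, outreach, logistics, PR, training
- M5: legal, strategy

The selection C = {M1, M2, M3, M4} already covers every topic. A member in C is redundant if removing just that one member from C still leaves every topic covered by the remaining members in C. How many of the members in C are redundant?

0

Drop M1: budget, ethics uncovered — not redundant.
Drop M2: legal uncovered — not redundant.
Drop M3: audit, strategy uncovered — not redundant.
Drop M4: outreach, training uncovered — not redundant.
None of the members in C is redundant.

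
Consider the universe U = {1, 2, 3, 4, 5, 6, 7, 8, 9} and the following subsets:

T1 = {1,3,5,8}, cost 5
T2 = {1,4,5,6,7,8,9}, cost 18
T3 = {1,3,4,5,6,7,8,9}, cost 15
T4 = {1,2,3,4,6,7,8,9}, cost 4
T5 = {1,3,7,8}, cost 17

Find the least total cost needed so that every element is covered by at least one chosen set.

9

T1, T4 cover every element at cost 5 + 4 = 9.
Any cover uses at least 2 sets; among all covering selections none totals below 9.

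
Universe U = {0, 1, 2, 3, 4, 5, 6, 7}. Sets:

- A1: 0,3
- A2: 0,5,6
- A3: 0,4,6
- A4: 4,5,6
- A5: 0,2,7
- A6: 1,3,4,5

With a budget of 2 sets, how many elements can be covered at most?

7

Choosing A5, A6 covers {0, 1, 2, 3, 4, 5, 7} — 7 elements.
No choice of 2 sets does better; here 6 is left uncovered.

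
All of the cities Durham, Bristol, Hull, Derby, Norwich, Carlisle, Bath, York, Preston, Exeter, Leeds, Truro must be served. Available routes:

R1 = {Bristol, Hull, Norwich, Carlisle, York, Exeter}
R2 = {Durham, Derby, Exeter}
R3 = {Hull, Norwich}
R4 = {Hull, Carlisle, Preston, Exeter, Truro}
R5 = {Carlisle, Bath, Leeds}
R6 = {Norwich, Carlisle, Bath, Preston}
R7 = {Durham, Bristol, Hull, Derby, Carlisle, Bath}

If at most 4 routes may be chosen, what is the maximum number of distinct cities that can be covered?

12

Choosing R1, R2, R4, R5 covers {Durham, Bristol, Hull, Derby, Norwich, Carlisle, Bath, York, Preston, Exeter, Leeds, Truro} — 12 cities.
That is all 12 cities.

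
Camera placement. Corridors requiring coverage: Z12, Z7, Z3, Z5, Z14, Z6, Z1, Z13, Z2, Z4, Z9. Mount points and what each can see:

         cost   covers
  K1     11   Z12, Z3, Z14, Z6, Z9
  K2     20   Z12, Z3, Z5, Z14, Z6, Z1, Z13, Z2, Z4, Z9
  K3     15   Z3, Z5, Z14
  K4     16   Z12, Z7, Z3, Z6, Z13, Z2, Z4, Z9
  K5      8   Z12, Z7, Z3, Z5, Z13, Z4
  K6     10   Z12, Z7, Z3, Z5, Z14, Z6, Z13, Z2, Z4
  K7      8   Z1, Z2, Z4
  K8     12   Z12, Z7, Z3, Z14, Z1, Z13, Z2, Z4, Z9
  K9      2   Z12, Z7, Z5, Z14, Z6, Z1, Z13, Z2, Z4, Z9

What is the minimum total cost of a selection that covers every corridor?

10

K5, K9 cover every corridor at cost 8 + 2 = 10.
Any cover uses at least 2 camera mounts; among all covering selections none totals below 10.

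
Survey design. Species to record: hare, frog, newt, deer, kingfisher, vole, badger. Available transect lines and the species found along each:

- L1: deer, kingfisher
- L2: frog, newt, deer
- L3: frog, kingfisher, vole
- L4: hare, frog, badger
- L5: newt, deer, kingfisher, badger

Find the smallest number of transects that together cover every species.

3

L2, L3, L4 together cover {hare, frog, newt, deer, kingfisher, vole, badger} — every species.
No 2 of the 5 transects cover everything (all 10 pairs fall short), so 3 is minimum.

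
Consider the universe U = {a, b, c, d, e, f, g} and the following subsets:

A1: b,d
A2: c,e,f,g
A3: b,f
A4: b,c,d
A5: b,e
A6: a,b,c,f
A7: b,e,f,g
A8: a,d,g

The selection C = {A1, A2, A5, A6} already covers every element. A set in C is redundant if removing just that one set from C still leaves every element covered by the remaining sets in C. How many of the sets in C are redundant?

1

Drop A1: d uncovered — not redundant.
Drop A2: g uncovered — not redundant.
Drop A5: the rest still cover every element — redundant.
Drop A6: a uncovered — not redundant.
1 redundant: A5.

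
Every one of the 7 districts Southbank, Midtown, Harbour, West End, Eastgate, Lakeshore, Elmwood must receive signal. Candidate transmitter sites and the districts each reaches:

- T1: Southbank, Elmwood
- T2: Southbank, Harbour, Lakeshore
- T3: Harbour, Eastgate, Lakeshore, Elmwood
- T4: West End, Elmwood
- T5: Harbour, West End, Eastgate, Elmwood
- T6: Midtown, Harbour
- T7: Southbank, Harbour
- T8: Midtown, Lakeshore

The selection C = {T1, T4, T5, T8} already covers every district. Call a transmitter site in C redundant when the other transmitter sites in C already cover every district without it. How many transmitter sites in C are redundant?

Drop T1: Southbank uncovered — not redundant.
Drop T4: the rest still cover every district — redundant.
Drop T5: Harbour, Eastgate uncovered — not redundant.
Drop T8: Midtown, Lakeshore uncovered — not redundant.
1 redundant: T4.

1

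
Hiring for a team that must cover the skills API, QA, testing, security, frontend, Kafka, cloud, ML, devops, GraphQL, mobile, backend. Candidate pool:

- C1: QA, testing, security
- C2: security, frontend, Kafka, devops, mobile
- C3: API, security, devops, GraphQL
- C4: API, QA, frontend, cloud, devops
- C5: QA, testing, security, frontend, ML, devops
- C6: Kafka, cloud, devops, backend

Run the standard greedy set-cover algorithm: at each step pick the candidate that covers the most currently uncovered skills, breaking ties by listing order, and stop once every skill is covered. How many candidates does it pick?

Pick 1: C5 covers 6 new skills (QA, testing, security, frontend, ML, devops).
Pick 2: C6 covers 3 new skills (Kafka, cloud, backend).
Pick 3: C3 covers 2 new skills (API, GraphQL).
Pick 4: C2 covers 1 new skills (mobile).
Greedy uses 4 candidates.

4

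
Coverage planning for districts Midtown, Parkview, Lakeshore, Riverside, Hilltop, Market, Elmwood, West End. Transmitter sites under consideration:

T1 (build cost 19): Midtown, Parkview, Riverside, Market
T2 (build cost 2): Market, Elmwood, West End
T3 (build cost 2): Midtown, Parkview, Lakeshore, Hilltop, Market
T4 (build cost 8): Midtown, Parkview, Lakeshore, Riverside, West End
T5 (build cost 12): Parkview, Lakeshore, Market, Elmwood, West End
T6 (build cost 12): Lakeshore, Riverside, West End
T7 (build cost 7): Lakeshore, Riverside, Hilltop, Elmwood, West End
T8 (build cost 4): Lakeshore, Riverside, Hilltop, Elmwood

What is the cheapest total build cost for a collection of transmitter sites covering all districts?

8

T2, T3, T8 cover every district at build cost 2 + 2 + 4 = 8.
Any cover uses at least 2 transmitter sites; among all covering selections none totals below 8.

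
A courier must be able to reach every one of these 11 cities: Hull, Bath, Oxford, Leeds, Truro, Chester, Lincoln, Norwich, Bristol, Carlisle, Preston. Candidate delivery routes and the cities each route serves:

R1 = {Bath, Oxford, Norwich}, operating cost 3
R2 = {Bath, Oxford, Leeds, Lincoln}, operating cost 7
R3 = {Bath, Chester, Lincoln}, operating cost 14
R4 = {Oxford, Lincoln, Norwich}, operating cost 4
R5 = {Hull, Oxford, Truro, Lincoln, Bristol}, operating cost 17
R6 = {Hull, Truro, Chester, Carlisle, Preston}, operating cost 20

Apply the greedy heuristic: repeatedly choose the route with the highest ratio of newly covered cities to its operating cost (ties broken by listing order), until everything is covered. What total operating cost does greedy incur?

47

Pick 1: R1 adds 3 new (Bath, Oxford, Norwich) at operating cost 3 (ratio 3/3).
Pick 2: R2 adds 2 new (Leeds, Lincoln) at operating cost 7 (ratio 2/7).
Pick 3: R6 adds 5 new (Hull, Truro, Chester, Carlisle, Preston) at operating cost 20 (ratio 5/20).
Pick 4: R5 adds 1 new (Bristol) at operating cost 17 (ratio 1/17).
Greedy total operating cost: 3 + 7 + 20 + 17 = 47.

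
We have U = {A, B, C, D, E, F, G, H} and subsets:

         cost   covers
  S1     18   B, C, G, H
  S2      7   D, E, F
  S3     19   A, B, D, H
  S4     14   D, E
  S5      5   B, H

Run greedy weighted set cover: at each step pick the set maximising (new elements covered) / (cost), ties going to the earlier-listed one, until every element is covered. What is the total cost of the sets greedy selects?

49

Pick 1: S2 adds 3 new (D, E, F) at cost 7 (ratio 3/7).
Pick 2: S5 adds 2 new (B, H) at cost 5 (ratio 2/5).
Pick 3: S1 adds 2 new (C, G) at cost 18 (ratio 2/18).
Pick 4: S3 adds 1 new (A) at cost 19 (ratio 1/19).
Greedy total cost: 7 + 5 + 18 + 19 = 49. (The true optimum is 44, so greedy overshoots here.)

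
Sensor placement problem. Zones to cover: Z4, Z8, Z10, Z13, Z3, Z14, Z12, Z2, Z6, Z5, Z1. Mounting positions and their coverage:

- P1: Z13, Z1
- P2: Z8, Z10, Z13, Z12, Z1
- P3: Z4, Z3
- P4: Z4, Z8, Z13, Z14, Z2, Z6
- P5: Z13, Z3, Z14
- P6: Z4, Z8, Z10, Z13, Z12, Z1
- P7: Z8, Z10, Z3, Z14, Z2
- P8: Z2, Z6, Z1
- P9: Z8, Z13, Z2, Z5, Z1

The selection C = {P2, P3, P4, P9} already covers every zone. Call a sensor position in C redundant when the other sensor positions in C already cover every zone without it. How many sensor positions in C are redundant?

0

Drop P2: Z10, Z12 uncovered — not redundant.
Drop P3: Z3 uncovered — not redundant.
Drop P4: Z14, Z6 uncovered — not redundant.
Drop P9: Z5 uncovered — not redundant.
None of the sensor positions in C is redundant.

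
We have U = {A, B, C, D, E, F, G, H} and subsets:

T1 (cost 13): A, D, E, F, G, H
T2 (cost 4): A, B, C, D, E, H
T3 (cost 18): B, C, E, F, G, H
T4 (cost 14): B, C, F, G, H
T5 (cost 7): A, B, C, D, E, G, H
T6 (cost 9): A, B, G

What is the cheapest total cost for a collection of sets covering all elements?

17

T1, T2 cover every element at cost 13 + 4 = 17.
Any cover uses at least 2 sets; among all covering selections none totals below 17.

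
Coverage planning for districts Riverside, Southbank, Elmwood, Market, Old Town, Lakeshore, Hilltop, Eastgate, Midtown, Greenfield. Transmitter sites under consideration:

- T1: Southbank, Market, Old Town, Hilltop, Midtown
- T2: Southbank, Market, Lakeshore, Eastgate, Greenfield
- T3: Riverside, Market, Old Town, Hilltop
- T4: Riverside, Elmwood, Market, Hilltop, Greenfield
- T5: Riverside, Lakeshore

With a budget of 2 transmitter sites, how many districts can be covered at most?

8

Choosing T1, T2 covers {Southbank, Market, Old Town, Lakeshore, Hilltop, Eastgate, Midtown, Greenfield} — 8 districts.
No choice of 2 transmitter sites does better; here Riverside, Elmwood are left uncovered.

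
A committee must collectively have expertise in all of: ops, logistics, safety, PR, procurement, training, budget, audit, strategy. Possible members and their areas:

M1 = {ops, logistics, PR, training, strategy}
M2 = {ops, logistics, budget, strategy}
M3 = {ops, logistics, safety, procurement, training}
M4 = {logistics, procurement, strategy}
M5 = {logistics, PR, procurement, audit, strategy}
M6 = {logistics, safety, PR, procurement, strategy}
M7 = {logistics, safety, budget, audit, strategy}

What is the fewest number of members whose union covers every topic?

M1, M3, M7 together cover {ops, logistics, safety, PR, procurement, training, budget, audit, strategy} — every topic.
No 2 of the 7 members cover everything (all 21 pairs fall short), so 3 is minimum.

3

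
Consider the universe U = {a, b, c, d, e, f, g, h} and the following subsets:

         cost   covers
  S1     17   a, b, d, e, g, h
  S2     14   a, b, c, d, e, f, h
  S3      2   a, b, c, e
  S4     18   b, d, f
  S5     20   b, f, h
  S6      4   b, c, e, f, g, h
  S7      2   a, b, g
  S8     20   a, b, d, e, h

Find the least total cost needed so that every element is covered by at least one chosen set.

S2, S7 cover every element at cost 14 + 2 = 16.
Any cover uses at least 2 sets; among all covering selections none totals below 16.
Greedy by coverage-per-cost would pick S3, S6, S2 for 20 — worse than the optimum 16.

16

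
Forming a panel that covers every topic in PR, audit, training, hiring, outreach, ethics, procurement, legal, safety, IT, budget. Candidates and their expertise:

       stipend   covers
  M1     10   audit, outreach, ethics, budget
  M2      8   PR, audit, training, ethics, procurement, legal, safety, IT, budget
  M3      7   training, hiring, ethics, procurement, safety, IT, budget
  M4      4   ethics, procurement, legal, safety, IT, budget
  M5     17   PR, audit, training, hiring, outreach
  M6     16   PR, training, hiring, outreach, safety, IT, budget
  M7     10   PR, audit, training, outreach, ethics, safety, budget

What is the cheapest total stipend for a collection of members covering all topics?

M4, M5 cover every topic at stipend 4 + 17 = 21.
Any cover uses at least 2 members; among all covering selections none totals below 21.

21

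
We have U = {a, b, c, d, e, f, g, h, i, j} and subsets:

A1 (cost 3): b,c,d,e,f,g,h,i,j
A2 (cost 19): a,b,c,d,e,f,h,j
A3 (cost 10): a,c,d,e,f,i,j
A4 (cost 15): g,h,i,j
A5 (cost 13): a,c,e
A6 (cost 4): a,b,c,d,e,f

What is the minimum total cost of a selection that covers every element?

A1, A6 cover every element at cost 3 + 4 = 7.
Any cover uses at least 2 sets; among all covering selections none totals below 7.

7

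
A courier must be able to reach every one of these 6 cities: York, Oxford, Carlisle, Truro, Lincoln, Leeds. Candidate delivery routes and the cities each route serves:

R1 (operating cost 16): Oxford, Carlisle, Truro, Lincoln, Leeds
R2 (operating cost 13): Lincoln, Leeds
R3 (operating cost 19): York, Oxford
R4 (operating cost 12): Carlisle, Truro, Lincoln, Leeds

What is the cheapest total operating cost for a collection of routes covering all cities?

R3, R4 cover every city at operating cost 19 + 12 = 31.
Any cover uses at least 2 routes; among all covering selections none totals below 31.

31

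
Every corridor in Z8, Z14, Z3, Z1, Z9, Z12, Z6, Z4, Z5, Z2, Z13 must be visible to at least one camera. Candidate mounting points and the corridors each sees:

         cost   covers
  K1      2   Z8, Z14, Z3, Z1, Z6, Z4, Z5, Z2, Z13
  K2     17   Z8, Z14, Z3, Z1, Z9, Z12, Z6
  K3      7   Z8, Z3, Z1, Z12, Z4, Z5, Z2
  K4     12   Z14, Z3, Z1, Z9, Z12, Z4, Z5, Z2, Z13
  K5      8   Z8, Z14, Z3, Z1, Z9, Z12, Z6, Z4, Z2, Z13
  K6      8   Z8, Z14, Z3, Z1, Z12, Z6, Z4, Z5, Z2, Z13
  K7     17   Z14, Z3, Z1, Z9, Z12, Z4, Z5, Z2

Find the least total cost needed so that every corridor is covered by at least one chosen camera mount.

K1, K5 cover every corridor at cost 2 + 8 = 10.
Any cover uses at least 2 camera mounts; among all covering selections none totals below 10.

10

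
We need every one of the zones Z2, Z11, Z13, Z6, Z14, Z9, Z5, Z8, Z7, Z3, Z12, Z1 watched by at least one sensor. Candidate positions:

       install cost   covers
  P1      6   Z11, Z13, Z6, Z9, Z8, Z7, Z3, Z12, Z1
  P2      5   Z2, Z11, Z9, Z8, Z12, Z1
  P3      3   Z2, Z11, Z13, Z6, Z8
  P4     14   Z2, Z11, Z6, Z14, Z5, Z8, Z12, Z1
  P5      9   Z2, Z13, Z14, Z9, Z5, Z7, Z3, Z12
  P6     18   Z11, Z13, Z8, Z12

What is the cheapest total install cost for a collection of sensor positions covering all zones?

P1, P5 cover every zone at install cost 6 + 9 = 15.
Any cover uses at least 2 sensor positions; among all covering selections none totals below 15.
Greedy by coverage-per-install cost would pick P3, P1, P5 for 18 — worse than the optimum 15.

15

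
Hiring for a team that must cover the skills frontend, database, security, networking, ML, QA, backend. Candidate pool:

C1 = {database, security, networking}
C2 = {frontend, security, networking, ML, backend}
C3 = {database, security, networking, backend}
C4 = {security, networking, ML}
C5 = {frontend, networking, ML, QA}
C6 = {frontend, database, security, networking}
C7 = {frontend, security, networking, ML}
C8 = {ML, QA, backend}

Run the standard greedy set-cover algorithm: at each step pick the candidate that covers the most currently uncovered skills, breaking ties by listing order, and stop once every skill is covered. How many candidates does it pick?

3

Pick 1: C2 covers 5 new skills (frontend, security, networking, ML, backend).
Pick 2: C1 covers 1 new skills (database).
Pick 3: C5 covers 1 new skills (QA).
Greedy uses 3 candidates. (The true minimum is 2.)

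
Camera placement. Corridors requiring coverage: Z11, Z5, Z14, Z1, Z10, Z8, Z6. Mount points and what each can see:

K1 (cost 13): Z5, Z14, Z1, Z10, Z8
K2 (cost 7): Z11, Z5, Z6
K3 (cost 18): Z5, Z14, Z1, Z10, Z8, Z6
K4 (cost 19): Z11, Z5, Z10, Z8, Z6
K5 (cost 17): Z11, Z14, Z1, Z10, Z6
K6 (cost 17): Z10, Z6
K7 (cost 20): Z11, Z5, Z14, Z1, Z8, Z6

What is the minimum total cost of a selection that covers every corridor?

K1, K2 cover every corridor at cost 13 + 7 = 20.
Any cover uses at least 2 camera mounts; among all covering selections none totals below 20.

20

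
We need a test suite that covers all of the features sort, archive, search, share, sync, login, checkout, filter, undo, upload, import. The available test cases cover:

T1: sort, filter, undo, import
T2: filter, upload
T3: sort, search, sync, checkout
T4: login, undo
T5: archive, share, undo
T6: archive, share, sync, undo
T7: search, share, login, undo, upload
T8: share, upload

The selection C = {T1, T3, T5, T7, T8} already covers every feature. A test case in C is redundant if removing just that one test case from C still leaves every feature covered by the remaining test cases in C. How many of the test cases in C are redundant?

1

Drop T1: filter, import uncovered — not redundant.
Drop T3: sync, checkout uncovered — not redundant.
Drop T5: archive uncovered — not redundant.
Drop T7: login uncovered — not redundant.
Drop T8: the rest still cover every feature — redundant.
1 redundant: T8.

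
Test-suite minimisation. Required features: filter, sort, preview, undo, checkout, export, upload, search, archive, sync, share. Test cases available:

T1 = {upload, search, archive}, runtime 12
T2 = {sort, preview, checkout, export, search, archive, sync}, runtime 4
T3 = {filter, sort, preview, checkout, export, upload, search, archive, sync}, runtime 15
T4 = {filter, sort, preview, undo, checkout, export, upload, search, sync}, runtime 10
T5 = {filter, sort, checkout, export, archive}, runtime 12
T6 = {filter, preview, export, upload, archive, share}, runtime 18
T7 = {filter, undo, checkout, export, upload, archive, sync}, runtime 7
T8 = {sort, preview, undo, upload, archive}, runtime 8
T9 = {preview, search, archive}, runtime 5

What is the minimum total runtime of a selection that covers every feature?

28

T4, T6 cover every feature at runtime 10 + 18 = 28.
Any cover uses at least 2 test cases; among all covering selections none totals below 28.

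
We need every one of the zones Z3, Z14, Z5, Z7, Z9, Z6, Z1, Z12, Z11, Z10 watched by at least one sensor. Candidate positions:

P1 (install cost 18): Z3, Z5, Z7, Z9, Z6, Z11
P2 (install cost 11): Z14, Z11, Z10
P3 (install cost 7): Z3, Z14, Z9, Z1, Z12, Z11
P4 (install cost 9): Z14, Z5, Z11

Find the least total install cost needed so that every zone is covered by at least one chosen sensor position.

P1, P2, P3 cover every zone at install cost 18 + 11 + 7 = 36.
Any cover uses at least 3 sensor positions; among all covering selections none totals below 36.

36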